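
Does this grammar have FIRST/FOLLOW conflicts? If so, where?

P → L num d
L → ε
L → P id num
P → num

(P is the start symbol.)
Nullable non-terminals: L.
FIRST sets used below: FIRST(P) = { 'num' }

L: nullable alternative(s) L → ε; FOLLOW(L) = { 'num' }
  L → ε: FIRST \ {ε} = { } — this is the only nullable alternative, skip
  L → P id num: FIRST \ {ε} = { 'num' } — overlaps FOLLOW(L) on { 'num' }: CONFLICT

P has no nullable alternative, so no FIRST/FOLLOW check is needed there.

So the grammar has 1 FIRST/FOLLOW conflict (marked CONFLICT above).

Answer: Yes. L → P id num with FOLLOW(L) on { 'num' }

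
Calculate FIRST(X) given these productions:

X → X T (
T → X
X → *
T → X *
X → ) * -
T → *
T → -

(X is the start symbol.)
From X → X T (:
  - X is the symbol being defined: contributes nothing new
    X is not nullable, so stop
From X → *:
  - '*' is a terminal: add '*' and stop
From X → ) * -:
  - ')' is a terminal: add ')' and stop

Collecting: FIRST(X) = { ')', '*' }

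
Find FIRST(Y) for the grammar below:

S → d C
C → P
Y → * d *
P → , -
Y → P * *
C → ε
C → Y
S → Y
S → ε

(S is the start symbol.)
{ '*', ',' }

To compute FIRST(Y), examine every production with Y on the left-hand side, reading each right-hand side left to right until a non-nullable symbol is reached.

FIRST sets of the other non-terminals involved (by the same procedure, iterated to a fixed point):
  FIRST(P) = { ',' }

From Y → * d *:
  - '*' is a terminal: add '*' and stop
From Y → P * *:
  - P is a non-terminal: add FIRST(P) \ {ε} = { ',' }
    P is not nullable, so stop

Collecting: FIRST(Y) = { '*', ',' }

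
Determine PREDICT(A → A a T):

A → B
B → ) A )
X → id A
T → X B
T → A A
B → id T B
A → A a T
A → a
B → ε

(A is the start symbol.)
{ ')', 'a', 'id' }

PREDICT(A → A a T) = (FIRST(RHS) \ {ε}) ∪ (FOLLOW(A) if ε ∈ FIRST(RHS), i.e. RHS ⇒* ε)
FIRST(A) = { ')', 'a', 'id', ε }
FIRST(A a T) = { ')', 'a', 'id' }
ε ∉ FIRST(A a T), so FOLLOW(A) is not added.
PREDICT(A → A a T) = { ')', 'a', 'id' }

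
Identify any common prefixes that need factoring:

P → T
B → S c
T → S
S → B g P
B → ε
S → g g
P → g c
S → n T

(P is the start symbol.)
No, left-factoring is not needed

Left-factoring is needed when two productions for the same non-terminal
share a common prefix on the right-hand side.

Productions for P:
  P → T
  P → g c
Productions for B:
  B → S c
  B → ε
Productions for S:
  S → B g P
  S → g g
  S → n T

No common prefixes found.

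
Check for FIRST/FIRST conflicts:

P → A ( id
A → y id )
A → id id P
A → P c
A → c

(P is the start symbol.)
A FIRST/FIRST conflict occurs when two productions N → α and N → β for the same non-terminal have FIRST(α) ∩ FIRST(β) ≠ ∅ (with ε ∈ FIRST of a nullable right-hand side, so two nullable alternatives also conflict).

FIRST sets of the non-terminals at (or reachable through a nullable prefix from) the front of some alternative:
  FIRST(P) = { 'c', 'id', 'y' }

Productions for A:
  A → y id ): FIRST = { 'y' }
  A → id id P: FIRST = { 'id' }
  A → P c: FIRST = { 'c', 'id', 'y' }
  A → c: FIRST = { 'c' }
P has only one production, so no FIRST/FIRST conflict is possible there.

Conflict for A: A → y id ) and A → P c
  Overlap: { 'y' }
Conflict for A: A → id id P and A → P c
  Overlap: { 'id' }
Conflict for A: A → P c and A → c
  Overlap: { 'c' }

Answer: Yes. A → y id ')' / A → P c on { 'y' }; A → id id P / A → P c on { 'id' }; A → P c / A → c on { 'c' }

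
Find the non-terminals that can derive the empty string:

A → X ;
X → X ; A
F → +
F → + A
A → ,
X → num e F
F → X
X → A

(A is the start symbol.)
None

A non-terminal is nullable if it can derive ε (the empty string): either it has an ε-production, or it has a production whose right-hand side consists entirely of nullable non-terminals.

There are no ε-productions, so no non-terminal can derive ε.
No non-terminals are nullable.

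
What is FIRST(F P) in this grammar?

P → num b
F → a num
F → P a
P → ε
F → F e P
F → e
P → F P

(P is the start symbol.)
{ 'a', 'e', 'num' }

FIRST sets of the non-terminals involved (from the grammar, by fixed-point iteration):
  FIRST(F) = { 'a', 'e', 'num' }

To compute FIRST(F P), process the symbols left to right:
Symbol F is a non-terminal. Add FIRST(F) \ {ε} = { 'a', 'e', 'num' }
F is not nullable (ε ∉ FIRST(F)), so stop here.
FIRST(F P) = { 'a', 'e', 'num' }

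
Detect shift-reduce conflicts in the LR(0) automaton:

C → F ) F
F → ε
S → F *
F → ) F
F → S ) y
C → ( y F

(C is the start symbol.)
A shift-reduce conflict occurs when an LR(0) state has both:
  - a complete (reduce) item [A → α .] (dot at the end), and
  - a shift item [B → β . c γ] (dot before a terminal).

Augment with C' → C and build the canonical LR(0) collection (I0 = CLOSURE({[C' → . C]}), then GOTO on every symbol after a dot until no new states appear). It has 14 states:
  I0: { [C → . ( y F], [C → . F ) F], [C' → . C], [F → . ) F], [F → . S ) y], [F → .], [S → . F *] }  — shift, reduce
  I1: { [C → ( . y F] }  — shift
  I2: { [F → ) . F], [F → . ) F], [F → . S ) y], [F → .], [S → . F *] }  — shift, reduce
  I3: { [C' → C .] }  — accept
  I4: { [C → F . ) F], [S → F . *] }  — shift
  I5: { [F → S . ) y] }  — shift
  I6: { [F → S ) . y] }  — shift
  I7: { [F → S ) y .] }  — reduce
  I8: { [C → F ) . F], [F → . ) F], [F → . S ) y], [F → .], [S → . F *] }  — shift, reduce
  I9: { [S → F * .] }  — reduce
  I10: { [C → F ) F .], [S → F . *] }  — shift, reduce
  I11: { [F → ) F .], [S → F . *] }  — shift, reduce
  I12: { [C → ( y . F], [F → . ) F], [F → . S ) y], [F → .], [S → . F *] }  — shift, reduce
  I13: { [C → ( y F .], [S → F . *] }  — shift, reduce

I0 contains reduce item [F → .] and shift items [C → . ( y F], [F → . ) F] — shift-reduce conflict.
I2 contains reduce item [F → .] and shift item [F → . ) F] — shift-reduce conflict.
I8 contains reduce item [F → .] and shift item [F → . ) F] — shift-reduce conflict.
I10 contains reduce item [C → F ) F .] and shift item [S → F . *] — shift-reduce conflict.
I11 contains reduce item [F → ) F .] and shift item [S → F . *] — shift-reduce conflict.
I12 contains reduce item [F → .] and shift item [F → . ) F] — shift-reduce conflict.
I13 contains reduce item [C → ( y F .] and shift item [S → F . *] — shift-reduce conflict.

Answer: Yes — I0: [F → .] vs [C → . ( y F]; I2: [F → .] vs [F → . ) F]; I8: [F → .] vs [F → . ) F]; I10: [C → F ) F .] vs [S → F . *]; I11: [F → ) F .] vs [S → F . *]; I12: [F → .] vs [F → . ) F]; I13: [C → ( y F .] vs [S → F . *]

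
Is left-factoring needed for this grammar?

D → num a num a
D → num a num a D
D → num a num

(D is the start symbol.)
Yes, D has productions with common prefix 'num a num'

Left-factoring is needed when two productions for the same non-terminal
share a common prefix on the right-hand side.

Productions for D:
  D → num a num a
  D → num a num a D
  D → num a num

Found common prefix 'num a num' in productions for D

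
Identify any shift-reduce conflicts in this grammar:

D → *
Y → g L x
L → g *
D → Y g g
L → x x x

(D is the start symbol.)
No shift-reduce conflicts

Augment with D' → D and build the canonical LR(0) collection (I0 = CLOSURE({[D' → . D]}), then GOTO on every symbol after a dot until no new states appear). It has 14 states:
  I0: { [D → . *], [D → . Y g g], [D' → . D], [Y → . g L x] }  — shift
  I1: { [D → * .] }  — reduce
  I2: { [D' → D .] }  — accept
  I3: { [D → Y . g g] }  — shift
  I4: { [L → . g *], [L → . x x x], [Y → g . L x] }  — shift
  I5: { [Y → g L . x] }  — shift
  I6: { [L → g . *] }  — shift
  I7: { [L → x . x x] }  — shift
  I8: { [L → x x . x] }  — shift
  I9: { [L → x x x .] }  — reduce
  I10: { [L → g * .] }  — reduce
  I11: { [Y → g L x .] }  — reduce
  I12: { [D → Y g . g] }  — shift
  I13: { [D → Y g g .] }  — reduce

No state contains both a complete item and a shift item.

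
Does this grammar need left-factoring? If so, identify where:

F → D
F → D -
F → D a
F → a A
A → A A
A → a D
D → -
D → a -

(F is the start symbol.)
Left-factoring is needed when two productions for the same non-terminal
share a common prefix on the right-hand side.

Productions for F:
  F → D
  F → D -
  F → D a
  F → a A
Productions for A:
  A → A A
  A → a D
Productions for D:
  D → -
  D → a -

Found common prefix 'D' in productions for F

Answer: Yes, F has productions with common prefix 'D'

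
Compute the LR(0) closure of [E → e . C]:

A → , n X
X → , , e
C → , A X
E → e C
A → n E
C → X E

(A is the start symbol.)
Start with: [E → e . C]
  [E → e . C] has the dot before C: add [C → . , A X], [C → . X E]
  [C → . X E] has the dot before X: add [X → . , , e]
No further items can be added.

CLOSURE = { [C → . , A X], [C → . X E], [E → e . C], [X → . , , e] }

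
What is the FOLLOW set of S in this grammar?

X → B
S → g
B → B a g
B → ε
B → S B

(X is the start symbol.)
{ $, 'a', 'g' }

To compute FOLLOW(S), find every occurrence of S on a right-hand side N → α S β: add FIRST(β) \ {ε}, and if β is empty or nullable also add FOLLOW(N). Iterate to a fixed point.

In B → S B: S is followed by B, add FIRST(B) \ {ε} = { 'a', 'g' }
  B is nullable, so also add FOLLOW(B)

The FOLLOW sets referred to above (computed the same way, to a fixed point):
  FOLLOW(B) = { $, 'a' }

Taking the union: FOLLOW(S) = { $, 'a', 'g' }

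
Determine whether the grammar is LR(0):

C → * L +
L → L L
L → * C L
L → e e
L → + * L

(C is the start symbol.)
No. Shift-reduce conflict between [C → * L + .] and [L → + . * L]

A grammar is LR(0) if no state in the canonical LR(0) collection has:
  - both a shift item (dot before a terminal) and a complete item (shift-reduce conflict), or
  - two or more complete items (reduce-reduce conflict; the accept item [C' → C .] counts as a complete item here).

Augment with C' → C and build the canonical LR(0) collection (I0 = CLOSURE({[C' → . C]}), then GOTO on every symbol after a dot until no new states appear). It has 14 states:
  I0: { [C → . * L +], [C' → . C] }  — shift
  I1: { [C → * . L +], [L → . * C L], [L → . + * L], [L → . L L], [L → . e e] }  — shift
  I2: { [C' → C .] }  — accept
  I3: { [C → . * L +], [L → * . C L] }  — shift
  I4: { [L → + . * L] }  — shift
  I5: { [C → * L . +], [L → . * C L], [L → . + * L], [L → . L L], [L → . e e], [L → L . L] }  — shift
  I6: { [L → e . e] }  — shift
  I7: { [L → e e .] }  — reduce
  I8: { [C → * L + .], [L → + . * L] }  — shift, reduce
  I9: { [L → . * C L], [L → . + * L], [L → . L L], [L → . e e], [L → L . L], [L → L L .] }  — shift, reduce
  I10: { [L → + * . L], [L → . * C L], [L → . + * L], [L → . L L], [L → . e e] }  — shift
  I11: { [L → + * L .], [L → . * C L], [L → . + * L], [L → . L L], [L → . e e], [L → L . L] }  — shift, reduce
  I12: { [L → * C . L], [L → . * C L], [L → . + * L], [L → . L L], [L → . e e] }  — shift
  I13: { [L → * C L .], [L → . * C L], [L → . + * L], [L → . L L], [L → . e e], [L → L . L] }  — shift, reduce

Conflict in state I8:
  Shift-reduce conflict between [C → * L + .] and [L → + . * L]
So the grammar is NOT LR(0).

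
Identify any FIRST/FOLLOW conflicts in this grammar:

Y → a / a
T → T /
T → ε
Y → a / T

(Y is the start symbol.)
Yes. T → T '/' with FOLLOW(T) on { '/' }

Nullable non-terminals: T.
FIRST sets used below: FIRST(T) = { '/', ε }

T: nullable alternative(s) T → ε; FOLLOW(T) = { $, '/' }
  T → T /: FIRST \ {ε} = { '/' } — overlaps FOLLOW(T) on { '/' }: CONFLICT
  T → ε: FIRST \ {ε} = { } — this is the only nullable alternative, skip

Y has no nullable alternative, so no FIRST/FOLLOW check is needed there.

So the grammar has 1 FIRST/FOLLOW conflict (marked CONFLICT above).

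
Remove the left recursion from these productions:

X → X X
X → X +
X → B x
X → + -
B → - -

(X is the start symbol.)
X is directly left-recursive. The standard transformation for
  A → A α₁ | ... | A α_m | β₁ | ... | β_n
is
  A  → β₁ A' | ... | β_n A'
  A' → α₁ A' | ... | α_m A' | ε

X → B x becomes X → B x X'
X → + - becomes X → + - X'
X → X X becomes X' → X X'
X → X + becomes X' → + X'
Add X' → ε

Productions for other non-terminals are unchanged:
  B → - -

Resulting grammar:
X → B x X'
X → + - X'
X' → X X'
X' → + X'
X' → ε
B → - -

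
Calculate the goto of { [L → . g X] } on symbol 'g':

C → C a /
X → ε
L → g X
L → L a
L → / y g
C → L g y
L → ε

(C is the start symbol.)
GOTO(I, 'g') = CLOSURE({ [A → αX.β] : [A → α.Xβ] ∈ I, X = 'g' })

Items with dot before 'g', with the dot advanced:
  [L → . g X] → [L → g . X]
Closure of the advanced items:
  [L → g . X] has the dot before X: add [X → .]

GOTO = { [L → g . X], [X → .] }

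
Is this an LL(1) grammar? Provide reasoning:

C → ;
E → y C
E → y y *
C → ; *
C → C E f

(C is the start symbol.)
No. Predict set conflict for C: { ';' }

A grammar is LL(1) if for each non-terminal N with multiple productions, the predict sets of those productions are pairwise disjoint, where PREDICT(N → α) = (FIRST(α) \ {ε}) ∪ (FOLLOW(N) if α ⇒* ε).

Relevant sets:
  FIRST(C) = { ';' }

For C:
  PREDICT(C → ';') = { ';' }
  PREDICT(C → ';' '*') = { ';' }
  PREDICT(C → C E f) = { ';' }
For E:
  PREDICT(E → y C) = { 'y' }
  PREDICT(E → y y '*') = { 'y' }

Conflict found: Predict set conflict for C: { ';' }
The grammar is NOT LL(1).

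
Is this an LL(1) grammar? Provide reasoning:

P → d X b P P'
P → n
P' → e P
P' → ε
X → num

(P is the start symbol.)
A grammar is LL(1) if for each non-terminal N with multiple productions, the predict sets of those productions are pairwise disjoint, where PREDICT(N → α) = (FIRST(α) \ {ε}) ∪ (FOLLOW(N) if α ⇒* ε).

Relevant sets:
  FOLLOW(P') = { $, 'e' }

For P:
  PREDICT(P → d X b P P') = { 'd' }
  PREDICT(P → n) = { 'n' }
For P':
  PREDICT(P' → e P) = { 'e' }
  PREDICT(P' → ε) = { $, 'e' }
X has a single production, so nothing to check there.

Conflict found: Predict set conflict for P': { 'e' }
The grammar is NOT LL(1).

Answer: No. Predict set conflict for P': { 'e' }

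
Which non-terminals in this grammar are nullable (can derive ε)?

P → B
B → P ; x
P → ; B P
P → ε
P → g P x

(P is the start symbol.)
{ 'P' }

A non-terminal is nullable if it can derive ε (the empty string): either it has an ε-production, or it has a production whose right-hand side consists entirely of nullable non-terminals.

ε-productions: P → ε
So P is immediately nullable.
No further non-terminal can be added: every production for the remaining non-terminals contains a terminal or a non-nullable non-terminal.
Nullable = { 'P' }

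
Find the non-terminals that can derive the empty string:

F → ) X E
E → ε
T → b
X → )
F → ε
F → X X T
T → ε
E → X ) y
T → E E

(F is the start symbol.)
A non-terminal is nullable if it can derive ε (the empty string): either it has an ε-production, or it has a production whose right-hand side consists entirely of nullable non-terminals.

ε-productions: E → ε, F → ε, T → ε
So E, F, T are immediately nullable.
No further non-terminal can be added: every production for the remaining non-terminals contains a terminal or a non-nullable non-terminal.
Nullable = { 'E', 'F', 'T' }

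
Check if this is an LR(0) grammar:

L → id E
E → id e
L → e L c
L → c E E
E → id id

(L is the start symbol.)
Yes, the grammar is LR(0)

Augment with L' → L and build the canonical LR(0) collection (I0 = CLOSURE({[L' → . L]}), then GOTO on every symbol after a dot until no new states appear). It has 13 states:
  I0: { [L → . c E E], [L → . e L c], [L → . id E], [L' → . L] }  — shift
  I1: { [L' → L .] }  — accept
  I2: { [E → . id e], [E → . id id], [L → c . E E] }  — shift
  I3: { [L → . c E E], [L → . e L c], [L → . id E], [L → e . L c] }  — shift
  I4: { [E → . id e], [E → . id id], [L → id . E] }  — shift
  I5: { [L → id E .] }  — reduce
  I6: { [E → id . e], [E → id . id] }  — shift
  I7: { [E → id e .] }  — reduce
  I8: { [E → id id .] }  — reduce
  I9: { [L → e L . c] }  — shift
  I10: { [L → e L c .] }  — reduce
  I11: { [E → . id e], [E → . id id], [L → c E . E] }  — shift
  I12: { [L → c E E .] }  — reduce

Every state is either a pure shift/goto state or contains exactly one complete item and nothing to shift — no conflicts. The grammar is LR(0).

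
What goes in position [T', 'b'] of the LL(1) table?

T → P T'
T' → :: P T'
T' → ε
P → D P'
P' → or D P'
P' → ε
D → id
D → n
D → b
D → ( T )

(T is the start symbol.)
To find M[T', 'b'], we find productions for T' where 'b' is in the predict set (PREDICT(N → α) = (FIRST(α) \ {ε}) ∪ (FOLLOW(N) if α ⇒* ε)).

Relevant sets:
  FOLLOW(T') = { $, ')' }

T' → :: P T': PREDICT = { '::' }
T' → ε: PREDICT = { $, ')' }

M[T', 'b'] is empty (no production applies)

Answer: Empty (error entry)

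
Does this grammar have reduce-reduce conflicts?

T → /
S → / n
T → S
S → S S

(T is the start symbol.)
A reduce-reduce conflict occurs when an LR(0) state has two complete items [A → α .] and [B → β .] — both call for a reduction, and with no lookahead the parser cannot choose between them.

Augment with T' → T and build the canonical LR(0) collection (I0 = CLOSURE({[T' → . T]}), then GOTO on every symbol after a dot until no new states appear). It has 7 states:
  I0: { [S → . / n], [S → . S S], [T → . /], [T → . S], [T' → . T] }  — shift
  I1: { [S → / . n], [T → / .] }  — shift, reduce
  I2: { [S → . / n], [S → . S S], [S → S . S], [T → S .] }  — shift, reduce
  I3: { [T' → T .] }  — accept
  I4: { [S → / . n] }  — shift
  I5: { [S → . / n], [S → . S S], [S → S . S], [S → S S .] }  — shift, reduce
  I6: { [S → / n .] }  — reduce

No state contains more than one complete item.

Answer: No reduce-reduce conflicts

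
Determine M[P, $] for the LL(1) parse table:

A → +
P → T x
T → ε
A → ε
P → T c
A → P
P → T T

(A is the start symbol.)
P → T T

To find M[P, $], we find productions for P where $ is in the predict set (PREDICT(N → α) = (FIRST(α) \ {ε}) ∪ (FOLLOW(N) if α ⇒* ε)).

Relevant sets:
  FIRST(T) = { ε }
  FOLLOW(P) = { $ }

P → T x: PREDICT = { 'x' }
P → T c: PREDICT = { 'c' }
P → T T: PREDICT = { $ }
  $ is in predict set, so this production goes in M[P, $]

M[P, $] = P → T T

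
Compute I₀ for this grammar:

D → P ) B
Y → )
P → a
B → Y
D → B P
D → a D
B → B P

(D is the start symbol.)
First, augment the grammar with D' → D
I₀ = CLOSURE({ [D' → . D] }):
  [D' → . D] has the dot before D: add [D → . P ) B], [D → . B P], [D → . a D]
  [D → . P ) B] has the dot before P: add [P → . a]
  [D → . B P] has the dot before B: add [B → . Y], [B → . B P]
  [B → . Y] has the dot before Y: add [Y → . )]
No further items can be added.

I₀ = { [B → . B P], [B → . Y], [D → . B P], [D → . P ) B], [D → . a D], [D' → . D], [P → . a], [Y → . )] }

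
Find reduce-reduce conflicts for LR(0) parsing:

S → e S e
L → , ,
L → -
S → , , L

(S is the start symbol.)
Augment with S' → S and build the canonical LR(0) collection (I0 = CLOSURE({[S' → . S]}), then GOTO on every symbol after a dot until no new states appear). It has 11 states:
  I0: { [S → . , , L], [S → . e S e], [S' → . S] }  — shift
  I1: { [S → , . , L] }  — shift
  I2: { [S' → S .] }  — accept
  I3: { [S → . , , L], [S → . e S e], [S → e . S e] }  — shift
  I4: { [S → e S . e] }  — shift
  I5: { [S → e S e .] }  — reduce
  I6: { [L → . , ,], [L → . -], [S → , , . L] }  — shift
  I7: { [L → , . ,] }  — shift
  I8: { [L → - .] }  — reduce
  I9: { [S → , , L .] }  — reduce
  I10: { [L → , , .] }  — reduce

No state contains more than one complete item.

Answer: No reduce-reduce conflicts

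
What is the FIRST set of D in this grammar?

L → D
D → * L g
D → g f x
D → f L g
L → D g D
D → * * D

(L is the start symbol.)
To compute FIRST(D), examine every production with D on the left-hand side, reading each right-hand side left to right until a non-nullable symbol is reached.

From D → * L g:
  - '*' is a terminal: add '*' and stop
From D → g f x:
  - g is a terminal: add 'g' and stop
From D → f L g:
  - f is a terminal: add 'f' and stop
From D → * * D:
  - '*' is a terminal: add '*' and stop

Collecting: FIRST(D) = { '*', 'f', 'g' }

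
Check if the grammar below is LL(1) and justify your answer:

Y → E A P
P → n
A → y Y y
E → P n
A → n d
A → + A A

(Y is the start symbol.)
A grammar is LL(1) if for each non-terminal N with multiple productions, the predict sets of those productions are pairwise disjoint, where PREDICT(N → α) = (FIRST(α) \ {ε}) ∪ (FOLLOW(N) if α ⇒* ε).

For A:
  PREDICT(A → y Y y) = { 'y' }
  PREDICT(A → n d) = { 'n' }
  PREDICT(A → '+' A A) = { '+' }
Y, P, E have a single production, so nothing to check there.

All predict sets are disjoint. The grammar IS LL(1).

Answer: Yes, the grammar is LL(1).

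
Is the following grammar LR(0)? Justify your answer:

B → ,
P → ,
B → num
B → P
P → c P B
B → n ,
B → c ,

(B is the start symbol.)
A grammar is LR(0) if no state in the canonical LR(0) collection has:
  - both a shift item (dot before a terminal) and a complete item (shift-reduce conflict), or
  - two or more complete items (reduce-reduce conflict; the accept item [B' → B .] counts as a complete item here).

Augment with B' → B and build the canonical LR(0) collection (I0 = CLOSURE({[B' → . B]}), then GOTO on every symbol after a dot until no new states appear). It has 13 states:
  I0: { [B → . ,], [B → . P], [B → . c ,], [B → . n ,], [B → . num], [B' → . B], [P → . ,], [P → . c P B] }  — shift
  I1: { [B → , .], [P → , .] }  — 2 reduces
  I2: { [B' → B .] }  — accept
  I3: { [B → P .] }  — reduce
  I4: { [B → c . ,], [P → . ,], [P → . c P B], [P → c . P B] }  — shift
  I5: { [B → n . ,] }  — shift
  I6: { [B → num .] }  — reduce
  I7: { [B → n , .] }  — reduce
  I8: { [B → c , .], [P → , .] }  — 2 reduces
  I9: { [B → . ,], [B → . P], [B → . c ,], [B → . n ,], [B → . num], [P → . ,], [P → . c P B], [P → c P . B] }  — shift
  I10: { [P → . ,], [P → . c P B], [P → c . P B] }  — shift
  I11: { [P → , .] }  — reduce
  I12: { [P → c P B .] }  — reduce

Conflict in state I1:
  Reduce-reduce conflict: [B → , .] and [P → , .]
So the grammar is NOT LR(0).

Answer: No. Reduce-reduce conflict: [B → , .] and [P → , .]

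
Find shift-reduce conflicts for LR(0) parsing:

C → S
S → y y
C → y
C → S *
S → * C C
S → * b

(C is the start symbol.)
Augment with C' → C and build the canonical LR(0) collection (I0 = CLOSURE({[C' → . C]}), then GOTO on every symbol after a dot until no new states appear). It has 10 states:
  I0: { [C → . S *], [C → . S], [C → . y], [C' → . C], [S → . * C C], [S → . * b], [S → . y y] }  — shift
  I1: { [C → . S *], [C → . S], [C → . y], [S → * . C C], [S → * . b], [S → . * C C], [S → . * b], [S → . y y] }  — shift
  I2: { [C' → C .] }  — accept
  I3: { [C → S . *], [C → S .] }  — shift, reduce
  I4: { [C → y .], [S → y . y] }  — shift, reduce
  I5: { [S → y y .] }  — reduce
  I6: { [C → S * .] }  — reduce
  I7: { [C → . S *], [C → . S], [C → . y], [S → * C . C], [S → . * C C], [S → . * b], [S → . y y] }  — shift
  I8: { [S → * b .] }  — reduce
  I9: { [S → * C C .] }  — reduce

I3 contains reduce item [C → S .] and shift item [C → S . *] — shift-reduce conflict.
I4 contains reduce item [C → y .] and shift item [S → y . y] — shift-reduce conflict.

Answer: Yes — I3: [C → S .] vs [C → S . *]; I4: [C → y .] vs [S → y . y]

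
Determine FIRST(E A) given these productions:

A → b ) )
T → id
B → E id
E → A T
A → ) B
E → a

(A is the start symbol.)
{ ')', 'a', 'b' }

FIRST sets of the non-terminals involved (from the grammar, by fixed-point iteration):
  FIRST(E) = { ')', 'a', 'b' }

To compute FIRST(E A), process the symbols left to right:
Symbol E is a non-terminal. Add FIRST(E) \ {ε} = { ')', 'a', 'b' }
E is not nullable (ε ∉ FIRST(E)), so stop here.
FIRST(E A) = { ')', 'a', 'b' }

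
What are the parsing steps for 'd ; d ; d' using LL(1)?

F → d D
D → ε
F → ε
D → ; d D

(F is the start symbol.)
LL(1) parsing maintains a stack (initially the start symbol over $) and the input. At each step: if the stack top is a terminal, match it against the current input token; if it is a non-terminal N, replace it with the RHS of M[N, lookahead] (the unique production whose predict set contains the lookahead).

Stack is shown with the top on the left.

Stack    Input        Action
----------------------------
F $      d ; d ; d $  output F → d D
d D $    d ; d ; d $  match 'd'
D $      ; d ; d $    output D → ; d D
; d D $  ; d ; d $    match ';'
d D $    d ; d $      match 'd'
D $      ; d $        output D → ; d D
; d D $  ; d $        match ';'
d D $    d $          match 'd'
D $      $            output D → ε
$        $            accept

The string is accepted.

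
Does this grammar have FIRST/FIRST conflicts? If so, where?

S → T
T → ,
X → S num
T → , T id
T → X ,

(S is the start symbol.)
A FIRST/FIRST conflict occurs when two productions N → α and N → β for the same non-terminal have FIRST(α) ∩ FIRST(β) ≠ ∅ (with ε ∈ FIRST of a nullable right-hand side, so two nullable alternatives also conflict).

FIRST sets of the non-terminals at (or reachable through a nullable prefix from) the front of some alternative:
  FIRST(X) = { ',' }

Productions for T:
  T → ,: FIRST = { ',' }
  T → , T id: FIRST = { ',' }
  T → X ,: FIRST = { ',' }
S, X have only one production, so no FIRST/FIRST conflict is possible there.

Conflict for T: T → , and T → , T id
  Overlap: { ',' }
Conflict for T: T → , and T → X ,
  Overlap: { ',' }
Conflict for T: T → , T id and T → X ,
  Overlap: { ',' }

Answer: Yes. T → ',' / T → ',' T id on { ',' }; T → ',' / T → X ',' on { ',' }; T → ',' T id / T → X ',' on { ',' }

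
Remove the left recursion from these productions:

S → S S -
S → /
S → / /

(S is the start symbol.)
S → / S'
S → / / S'
S' → S - S'
S' → ε

S is directly left-recursive. The standard transformation for
  A → A α₁ | ... | A α_m | β₁ | ... | β_n
is
  A  → β₁ A' | ... | β_n A'
  A' → α₁ A' | ... | α_m A' | ε

S → / becomes S → / S'
S → / / becomes S → / / S'
S → S S - becomes S' → S - S'
Add S' → ε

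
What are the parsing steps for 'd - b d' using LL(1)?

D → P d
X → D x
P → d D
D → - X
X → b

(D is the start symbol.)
LL(1) parsing maintains a stack (initially the start symbol over $) and the input. At each step: if the stack top is a terminal, match it against the current input token; if it is a non-terminal N, replace it with the RHS of M[N, lookahead] (the unique production whose predict set contains the lookahead).

Stack is shown with the top on the left.

Stack    Input      Action
--------------------------
D $      d - b d $  output D → P d
P d $    d - b d $  output P → d D
d D d $  d - b d $  match 'd'
D d $    - b d $    output D → - X
- X d $  - b d $    match '-'
X d $    b d $      output X → b
b d $    b d $      match 'b'
d $      d $        match 'd'
$        $          accept

The string is accepted.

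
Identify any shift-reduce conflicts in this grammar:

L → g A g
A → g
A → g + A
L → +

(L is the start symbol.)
A shift-reduce conflict occurs when an LR(0) state has both:
  - a complete (reduce) item [A → α .] (dot at the end), and
  - a shift item [B → β . c γ] (dot before a terminal).

Augment with L' → L and build the canonical LR(0) collection (I0 = CLOSURE({[L' → . L]}), then GOTO on every symbol after a dot until no new states appear). It has 9 states:
  I0: { [L → . +], [L → . g A g], [L' → . L] }  — shift
  I1: { [L → + .] }  — reduce
  I2: { [L' → L .] }  — accept
  I3: { [A → . g + A], [A → . g], [L → g . A g] }  — shift
  I4: { [L → g A . g] }  — shift
  I5: { [A → g . + A], [A → g .] }  — shift, reduce
  I6: { [A → . g + A], [A → . g], [A → g + . A] }  — shift
  I7: { [A → g + A .] }  — reduce
  I8: { [L → g A g .] }  — reduce

I5 contains reduce item [A → g .] and shift item [A → g . + A] — shift-reduce conflict.

Answer: Yes — I5: [A → g .] vs [A → g . + A]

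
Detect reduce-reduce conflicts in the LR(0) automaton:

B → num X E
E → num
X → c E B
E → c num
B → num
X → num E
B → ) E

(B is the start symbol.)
No reduce-reduce conflicts

A reduce-reduce conflict occurs when an LR(0) state has two complete items [A → α .] and [B → β .] — both call for a reduction, and with no lookahead the parser cannot choose between them.

Augment with B' → B and build the canonical LR(0) collection (I0 = CLOSURE({[B' → . B]}), then GOTO on every symbol after a dot until no new states appear). It has 15 states:
  I0: { [B → . ) E], [B → . num X E], [B → . num], [B' → . B] }  — shift
  I1: { [B → ) . E], [E → . c num], [E → . num] }  — shift
  I2: { [B' → B .] }  — accept
  I3: { [B → num . X E], [B → num .], [X → . c E B], [X → . num E] }  — shift, reduce
  I4: { [B → num X . E], [E → . c num], [E → . num] }  — shift
  I5: { [E → . c num], [E → . num], [X → c . E B] }  — shift
  I6: { [E → . c num], [E → . num], [X → num . E] }  — shift
  I7: { [X → num E .] }  — reduce
  I8: { [E → c . num] }  — shift
  I9: { [E → num .] }  — reduce
  I10: { [E → c num .] }  — reduce
  I11: { [B → . ) E], [B → . num X E], [B → . num], [X → c E . B] }  — shift
  I12: { [X → c E B .] }  — reduce
  I13: { [B → num X E .] }  — reduce
  I14: { [B → ) E .] }  — reduce

No state contains more than one complete item.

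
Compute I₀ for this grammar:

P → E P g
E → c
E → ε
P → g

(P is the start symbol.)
{ [E → . c], [E → .], [P → . E P g], [P → . g], [P' → . P] }

First, augment the grammar with P' → P
I₀ = CLOSURE({ [P' → . P] }):
  [P' → . P] has the dot before P: add [P → . E P g], [P → . g]
  [P → . E P g] has the dot before E: add [E → . c], [E → .]
No further items can be added.

I₀ = { [E → . c], [E → .], [P → . E P g], [P → . g], [P' → . P] }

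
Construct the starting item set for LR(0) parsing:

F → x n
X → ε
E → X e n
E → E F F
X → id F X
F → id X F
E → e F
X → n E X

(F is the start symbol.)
{ [F → . id X F], [F → . x n], [F' → . F] }

First, augment the grammar with F' → F
I₀ = CLOSURE({ [F' → . F] }):
  [F' → . F] has the dot before F: add [F → . x n], [F → . id X F]
No further items can be added.

I₀ = { [F → . id X F], [F → . x n], [F' → . F] }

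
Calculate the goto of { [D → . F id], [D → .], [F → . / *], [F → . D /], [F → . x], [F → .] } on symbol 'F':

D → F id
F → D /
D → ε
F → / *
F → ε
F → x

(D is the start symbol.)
{ [D → F . id] }

GOTO(I, 'F') = CLOSURE({ [A → αX.β] : [A → α.Xβ] ∈ I, X = 'F' })

Items with dot before 'F', with the dot advanced:
  [D → . F id] → [D → F . id]
Closure adds nothing (no advanced item has the dot before a non-terminal).

GOTO = { [D → F . id] }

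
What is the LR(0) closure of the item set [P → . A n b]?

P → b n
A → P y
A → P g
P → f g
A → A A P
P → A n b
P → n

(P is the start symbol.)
To compute CLOSURE, for each item [A → α.Bβ] where B is a non-terminal, add [B → .γ] for all productions B → γ; repeat for the newly added items until nothing changes.

Start with: [P → . A n b]
  [P → . A n b] has the dot before A: add [A → . P y], [A → . P g], [A → . A A P]
  [A → . P y] has the dot before P: add [P → . b n], [P → . f g], [P → . n]
No further items can be added.

CLOSURE = { [A → . A A P], [A → . P g], [A → . P y], [P → . A n b], [P → . b n], [P → . f g], [P → . n] }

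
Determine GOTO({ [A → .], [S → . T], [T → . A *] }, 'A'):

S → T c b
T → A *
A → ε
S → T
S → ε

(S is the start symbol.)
GOTO(I, 'A') = CLOSURE({ [A → αX.β] : [A → α.Xβ] ∈ I, X = 'A' })

Items with dot before 'A', with the dot advanced:
  [T → . A *] → [T → A . *]
Closure adds nothing (no advanced item has the dot before a non-terminal).

GOTO = { [T → A . *] }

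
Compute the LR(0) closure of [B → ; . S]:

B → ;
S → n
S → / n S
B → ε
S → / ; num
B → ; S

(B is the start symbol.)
To compute CLOSURE, for each item [A → α.Bβ] where B is a non-terminal, add [B → .γ] for all productions B → γ; repeat for the newly added items until nothing changes.

Start with: [B → ; . S]
  [B → ; . S] has the dot before S: add [S → . n], [S → . / n S], [S → . / ; num]
No further items can be added.

CLOSURE = { [B → ; . S], [S → . / ; num], [S → . / n S], [S → . n] }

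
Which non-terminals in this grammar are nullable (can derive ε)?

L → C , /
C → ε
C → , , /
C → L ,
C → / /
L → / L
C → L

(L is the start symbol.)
A non-terminal is nullable if it can derive ε (the empty string): either it has an ε-production, or it has a production whose right-hand side consists entirely of nullable non-terminals.

ε-productions: C → ε
So C is immediately nullable.
No further non-terminal can be added: every production for the remaining non-terminals contains a terminal or a non-nullable non-terminal.
Nullable = { 'C' }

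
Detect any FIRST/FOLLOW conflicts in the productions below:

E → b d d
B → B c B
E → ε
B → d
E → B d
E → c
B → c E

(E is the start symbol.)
A FIRST/FOLLOW conflict occurs when a non-terminal N has a nullable alternative N → β (β ⇒* ε) and another alternative N → α with FIRST(α) ∩ FOLLOW(N) ≠ ∅: on such a lookahead the parser cannot decide between expanding α and letting N vanish via β.

Nullable non-terminals: E.
FIRST sets used below: FIRST(B) = { 'c', 'd' }

E: nullable alternative(s) E → ε; FOLLOW(E) = { $, 'c', 'd' }
  E → b d d: FIRST \ {ε} = { 'b' } — disjoint from FOLLOW(E)
  E → ε: FIRST \ {ε} = { } — this is the only nullable alternative, skip
  E → B d: FIRST \ {ε} = { 'c', 'd' } — overlaps FOLLOW(E) on { 'c', 'd' }: CONFLICT
  E → c: FIRST \ {ε} = { 'c' } — overlaps FOLLOW(E) on { 'c' }: CONFLICT

B has no nullable alternative, so no FIRST/FOLLOW check is needed there.

So the grammar has 2 FIRST/FOLLOW conflicts (marked CONFLICT above).

Answer: Yes. E → B d with FOLLOW(E) on { 'c', 'd' }; E → c with FOLLOW(E) on { 'c' }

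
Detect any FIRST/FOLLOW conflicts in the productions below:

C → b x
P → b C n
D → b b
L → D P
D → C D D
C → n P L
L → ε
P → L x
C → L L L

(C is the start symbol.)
Nullable non-terminals: C, L.
FIRST sets used below: FIRST(L) = { 'b', 'n', ε }, FIRST(D) = { 'b', 'n' }

C: nullable alternative(s) C → L L L; FOLLOW(C) = { $, 'b', 'n' }
  C → b x: FIRST \ {ε} = { 'b' } — overlaps FOLLOW(C) on { 'b' }: CONFLICT
  C → n P L: FIRST \ {ε} = { 'n' } — overlaps FOLLOW(C) on { 'n' }: CONFLICT
  C → L L L: FIRST \ {ε} = { 'b', 'n' } — this is the only nullable alternative, skip

L: nullable alternative(s) L → ε; FOLLOW(L) = { $, 'b', 'n', 'x' }
  L → D P: FIRST \ {ε} = { 'b', 'n' } — overlaps FOLLOW(L) on { 'b', 'n' }: CONFLICT
  L → ε: FIRST \ {ε} = { } — this is the only nullable alternative, skip

D, P have no nullable alternative, so no FIRST/FOLLOW check is needed there.

So the grammar has 3 FIRST/FOLLOW conflicts (marked CONFLICT above).

Answer: Yes. C → b x with FOLLOW(C) on { 'b' }; C → n P L with FOLLOW(C) on { 'n' }; L → D P with FOLLOW(L) on { 'b', 'n' }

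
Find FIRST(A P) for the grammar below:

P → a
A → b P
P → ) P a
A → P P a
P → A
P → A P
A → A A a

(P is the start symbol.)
FIRST sets of the non-terminals involved (from the grammar, by fixed-point iteration):
  FIRST(A) = { ')', 'a', 'b' }

To compute FIRST(A P), process the symbols left to right:
Symbol A is a non-terminal. Add FIRST(A) \ {ε} = { ')', 'a', 'b' }
A is not nullable (ε ∉ FIRST(A)), so stop here.
FIRST(A P) = { ')', 'a', 'b' }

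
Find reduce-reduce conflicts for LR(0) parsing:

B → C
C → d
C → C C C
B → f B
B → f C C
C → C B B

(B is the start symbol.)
Yes — I8: [B → C .] vs [B → f C C .]; I9: [B → C .] vs [C → C C C .]

Augment with B' → B and build the canonical LR(0) collection (I0 = CLOSURE({[B' → . B]}), then GOTO on every symbol after a dot until no new states appear). It has 12 states:
  I0: { [B → . C], [B → . f B], [B → . f C C], [B' → . B], [C → . C B B], [C → . C C C], [C → . d] }  — shift
  I1: { [B' → B .] }  — accept
  I2: { [B → . C], [B → . f B], [B → . f C C], [B → C .], [C → . C B B], [C → . C C C], [C → . d], [C → C . B B], [C → C . C C] }  — shift, reduce
  I3: { [C → d .] }  — reduce
  I4: { [B → . C], [B → . f B], [B → . f C C], [B → f . B], [B → f . C C], [C → . C B B], [C → . C C C], [C → . d] }  — shift
  I5: { [B → f B .] }  — reduce
  I6: { [B → . C], [B → . f B], [B → . f C C], [B → C .], [B → f C . C], [C → . C B B], [C → . C C C], [C → . d], [C → C . B B], [C → C . C C] }  — shift, reduce
  I7: { [B → . C], [B → . f B], [B → . f C C], [C → . C B B], [C → . C C C], [C → . d], [C → C B . B] }  — shift
  I8: { [B → . C], [B → . f B], [B → . f C C], [B → C .], [B → f C C .], [C → . C B B], [C → . C C C], [C → . d], [C → C . B B], [C → C . C C], [C → C C . C] }  — shift, 2 reduces
  I9: { [B → . C], [B → . f B], [B → . f C C], [B → C .], [C → . C B B], [C → . C C C], [C → . d], [C → C . B B], [C → C . C C], [C → C C . C], [C → C C C .] }  — shift, 2 reduces
  I10: { [C → C B B .] }  — reduce
  I11: { [B → . C], [B → . f B], [B → . f C C], [B → C .], [C → . C B B], [C → . C C C], [C → . d], [C → C . B B], [C → C . C C], [C → C C . C] }  — shift, reduce

I8 contains complete items [B → C .], [B → f C C .] — reduce-reduce conflict.
I9 contains complete items [B → C .], [C → C C C .] — reduce-reduce conflict.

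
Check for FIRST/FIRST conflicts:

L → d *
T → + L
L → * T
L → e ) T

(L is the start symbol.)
No FIRST/FIRST conflicts.

A FIRST/FIRST conflict occurs when two productions N → α and N → β for the same non-terminal have FIRST(α) ∩ FIRST(β) ≠ ∅ (with ε ∈ FIRST of a nullable right-hand side, so two nullable alternatives also conflict).

Productions for L:
  L → d *: FIRST = { 'd' }
  L → * T: FIRST = { '*' }
  L → e ) T: FIRST = { 'e' }
T has only one production, so no FIRST/FIRST conflict is possible there.

All alternatives of each non-terminal have pairwise disjoint FIRST sets.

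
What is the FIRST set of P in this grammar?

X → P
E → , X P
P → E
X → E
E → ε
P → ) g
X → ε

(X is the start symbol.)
{ ')', ',', ε }

FIRST sets of the other non-terminals involved (by the same procedure, iterated to a fixed point):
  FIRST(E) = { ',', ε }

From P → E:
  - E is a non-terminal: add FIRST(E) \ {ε} = { ',' }
    E is nullable and nothing follows, so the whole right-hand side can vanish: ε ∈ FIRST(P)
From P → ) g:
  - ')' is a terminal: add ')' and stop

Collecting: FIRST(P) = { ')', ',', ε }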